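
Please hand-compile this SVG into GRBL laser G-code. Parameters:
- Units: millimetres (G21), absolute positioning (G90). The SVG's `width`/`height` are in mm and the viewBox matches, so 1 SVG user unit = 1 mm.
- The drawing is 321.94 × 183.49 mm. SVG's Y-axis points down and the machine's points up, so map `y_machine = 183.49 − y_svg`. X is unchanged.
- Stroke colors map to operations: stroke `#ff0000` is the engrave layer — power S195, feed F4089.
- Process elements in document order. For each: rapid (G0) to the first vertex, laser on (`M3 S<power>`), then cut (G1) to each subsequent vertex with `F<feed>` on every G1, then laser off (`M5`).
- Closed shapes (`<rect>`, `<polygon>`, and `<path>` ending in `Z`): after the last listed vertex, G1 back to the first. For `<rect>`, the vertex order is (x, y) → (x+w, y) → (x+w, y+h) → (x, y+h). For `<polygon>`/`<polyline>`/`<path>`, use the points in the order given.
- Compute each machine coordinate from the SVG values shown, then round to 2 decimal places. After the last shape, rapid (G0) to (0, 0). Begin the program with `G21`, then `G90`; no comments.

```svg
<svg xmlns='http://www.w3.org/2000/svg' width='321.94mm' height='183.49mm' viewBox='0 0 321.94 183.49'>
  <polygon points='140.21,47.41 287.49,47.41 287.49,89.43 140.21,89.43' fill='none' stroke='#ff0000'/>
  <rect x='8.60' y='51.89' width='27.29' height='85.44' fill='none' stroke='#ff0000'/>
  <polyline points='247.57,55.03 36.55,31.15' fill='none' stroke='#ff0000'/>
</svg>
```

1 u = 1 mm; y_m = 183.49 − y.

[1] `<polygon>` rectangle, #ff0000→engrave S195 F4089: (140.21,136.08) → (287.49,136.08) → (287.49,94.06) → (140.21,94.06) → (140.21,136.08) (closed)

[2] `<rect>` rectangle, #ff0000→engrave S195 F4089: (8.60,131.60) → (35.89,131.60) → (35.89,46.16) → (8.60,46.16) → (8.60,131.60) (closed)

[3] `<polyline>` line segment, #ff0000→engrave S195 F4089: (247.57,128.46) → (36.55,152.34)

G21
G90
G0 X140.21 Y136.08
M3 S195
G1 X287.49 Y136.08 F4089
G1 X287.49 Y94.06 F4089
G1 X140.21 Y94.06 F4089
G1 X140.21 Y136.08 F4089
M5
G0 X8.60 Y131.60
M3 S195
G1 X35.89 Y131.60 F4089
G1 X35.89 Y46.16 F4089
G1 X8.60 Y46.16 F4089
G1 X8.60 Y131.60 F4089
M5
G0 X247.57 Y128.46
M3 S195
G1 X36.55 Y152.34 F4089
M5
G0 X0.00 Y0.00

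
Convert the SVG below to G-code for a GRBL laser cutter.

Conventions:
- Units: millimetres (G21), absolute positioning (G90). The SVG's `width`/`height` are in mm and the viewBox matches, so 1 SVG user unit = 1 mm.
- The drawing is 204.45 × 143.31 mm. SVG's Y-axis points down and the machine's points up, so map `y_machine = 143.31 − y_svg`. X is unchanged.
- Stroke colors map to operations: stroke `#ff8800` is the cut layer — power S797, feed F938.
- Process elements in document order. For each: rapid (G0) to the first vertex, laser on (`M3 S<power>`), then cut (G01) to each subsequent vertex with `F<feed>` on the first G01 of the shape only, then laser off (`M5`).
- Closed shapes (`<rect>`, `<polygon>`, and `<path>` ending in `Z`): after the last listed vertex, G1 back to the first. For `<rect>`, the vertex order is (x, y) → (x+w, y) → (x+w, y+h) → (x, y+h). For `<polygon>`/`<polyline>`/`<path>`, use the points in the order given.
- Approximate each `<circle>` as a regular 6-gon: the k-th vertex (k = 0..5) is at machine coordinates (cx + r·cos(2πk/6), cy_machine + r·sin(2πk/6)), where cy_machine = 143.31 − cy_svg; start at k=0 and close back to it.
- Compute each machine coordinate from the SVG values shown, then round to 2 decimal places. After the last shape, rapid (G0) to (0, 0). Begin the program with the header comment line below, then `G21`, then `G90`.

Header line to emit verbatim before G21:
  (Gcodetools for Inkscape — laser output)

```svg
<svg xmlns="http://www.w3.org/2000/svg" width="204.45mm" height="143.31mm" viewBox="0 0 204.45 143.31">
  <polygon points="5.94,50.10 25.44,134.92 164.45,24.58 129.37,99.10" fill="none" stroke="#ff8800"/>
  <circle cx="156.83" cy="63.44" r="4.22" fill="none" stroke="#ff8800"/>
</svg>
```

Since the viewBox matches the mm dimensions, user units are millimetres directly. The only transform is the Y-flip y_m = 143.31 − y_svg.

Shape 1 is a closed polygon drawn with `<polygon>`. Its stroke #ff8800 means cut at S797, F938. After flipping Y the toolpath is (5.94,93.21) → (25.44,8.39) → (164.45,118.73) → (129.37,44.21) → (5.94,93.21), returning to the start.

Shape 2 is a circle drawn with `<circle>`. Its stroke #ff8800 means cut at S797, F938. After flipping Y the toolpath is (161.05,79.87) → (158.94,83.52) → (154.72,83.52) → (152.61,79.87) → (154.72,76.22) → (158.94,76.22) → (161.05,79.87), returning to the start.

(Gcodetools for Inkscape — laser output)
G21
G90
G0 X5.94 Y93.21
M3 S797
G01 X25.44 Y8.39 F938
G01 X164.45 Y118.73
G01 X129.37 Y44.21
G01 X5.94 Y93.21
M5
G0 X161.05 Y79.87
M3 S797
G01 X158.94 Y83.52 F938
G01 X154.72 Y83.52
G01 X152.61 Y79.87
G01 X154.72 Y76.22
G01 X158.94 Y76.22
G01 X161.05 Y79.87
M5
G0 X0.00 Y0.00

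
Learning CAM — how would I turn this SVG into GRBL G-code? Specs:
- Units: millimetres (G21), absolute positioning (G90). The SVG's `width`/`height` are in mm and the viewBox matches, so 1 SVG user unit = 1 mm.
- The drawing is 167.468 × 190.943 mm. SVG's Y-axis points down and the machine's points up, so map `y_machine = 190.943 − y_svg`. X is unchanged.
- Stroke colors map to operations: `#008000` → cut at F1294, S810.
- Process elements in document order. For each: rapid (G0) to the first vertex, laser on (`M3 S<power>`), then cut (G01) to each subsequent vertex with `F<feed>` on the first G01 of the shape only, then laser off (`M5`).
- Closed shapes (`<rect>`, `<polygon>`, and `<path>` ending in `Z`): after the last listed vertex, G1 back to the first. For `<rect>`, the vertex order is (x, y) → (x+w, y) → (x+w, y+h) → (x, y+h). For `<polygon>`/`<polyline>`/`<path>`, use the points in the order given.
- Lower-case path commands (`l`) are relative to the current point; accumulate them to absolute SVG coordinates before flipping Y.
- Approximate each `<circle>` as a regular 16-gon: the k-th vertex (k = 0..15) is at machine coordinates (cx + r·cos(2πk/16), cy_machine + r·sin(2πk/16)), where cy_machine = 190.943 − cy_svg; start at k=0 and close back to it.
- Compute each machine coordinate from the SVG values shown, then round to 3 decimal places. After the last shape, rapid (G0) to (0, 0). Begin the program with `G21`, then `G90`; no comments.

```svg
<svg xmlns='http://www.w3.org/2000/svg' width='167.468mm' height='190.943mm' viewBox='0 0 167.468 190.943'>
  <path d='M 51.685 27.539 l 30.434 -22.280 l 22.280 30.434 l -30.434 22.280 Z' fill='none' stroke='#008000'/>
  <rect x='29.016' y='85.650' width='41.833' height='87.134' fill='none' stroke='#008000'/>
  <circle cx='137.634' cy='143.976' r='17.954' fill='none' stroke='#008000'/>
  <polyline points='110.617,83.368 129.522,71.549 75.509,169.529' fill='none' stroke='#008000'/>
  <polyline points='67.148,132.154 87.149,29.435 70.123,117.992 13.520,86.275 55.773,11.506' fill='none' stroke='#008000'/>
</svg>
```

G21
G90
G0 X51.685 Y163.404
M3 S810
G01 X82.119 Y185.684 F1294
G01 X104.399 Y155.250
G01 X73.965 Y132.970
G01 X51.685 Y163.404
M5
G0 X29.016 Y105.293
M3 S810
G01 X70.849 Y105.293 F1294
G01 X70.849 Y18.159
G01 X29.016 Y18.159
G01 X29.016 Y105.293
M5
G0 X155.588 Y46.967
M3 S810
G01 X154.221 Y53.838 F1294
G01 X150.329 Y59.662
G01 X144.505 Y63.554
G01 X137.634 Y64.921
G01 X130.763 Y63.554
G01 X124.939 Y59.662
G01 X121.047 Y53.838
G01 X119.680 Y46.967
G01 X121.047 Y40.096
G01 X124.939 Y34.272
G01 X130.763 Y30.380
G01 X137.634 Y29.013
G01 X144.505 Y30.380
G01 X150.329 Y34.272
G01 X154.221 Y40.096
G01 X155.588 Y46.967
M5
G0 X110.617 Y107.575
M3 S810
G01 X129.522 Y119.394 F1294
G01 X75.509 Y21.414
M5
G0 X67.148 Y58.789
M3 S810
G01 X87.149 Y161.508 F1294
G01 X70.123 Y72.951
G01 X13.520 Y104.668
G01 X55.773 Y179.437
M5
G0 X0.000 Y0.000

1 u = 1 mm; y_m = 190.943 − y.

[1] `<path>` regular polygon, #008000→cut S810 F1294: (51.685,163.404) → (82.119,185.684) → (104.399,155.250) → (73.965,132.970) → (51.685,163.404) (closed)

[2] `<rect>` rectangle, #008000→cut S810 F1294: (29.016,105.293) → (70.849,105.293) → (70.849,18.159) → (29.016,18.159) → (29.016,105.293) (closed)

[3] `<circle>` circle, #008000→cut S810 F1294: (155.588,46.967) → (154.221,53.838) → (150.329,59.662) → (144.505,63.554) → (137.634,64.921) → (130.763,63.554) → (124.939,59.662) → (121.047,53.838) → (119.680,46.967) → (121.047,40.096) → (124.939,34.272) → (130.763,30.380) → (137.634,29.013) → (144.505,30.380) → (150.329,34.272) → (154.221,40.096) → (155.588,46.967) (closed)

[4] `<polyline>` open polyline, #008000→cut S810 F1294: (110.617,107.575) → (129.522,119.394) → (75.509,21.414)

[5] `<polyline>` open polyline, #008000→cut S810 F1294: (67.148,58.789) → (87.149,161.508) → (70.123,72.951) → (13.520,104.668) → (55.773,179.437)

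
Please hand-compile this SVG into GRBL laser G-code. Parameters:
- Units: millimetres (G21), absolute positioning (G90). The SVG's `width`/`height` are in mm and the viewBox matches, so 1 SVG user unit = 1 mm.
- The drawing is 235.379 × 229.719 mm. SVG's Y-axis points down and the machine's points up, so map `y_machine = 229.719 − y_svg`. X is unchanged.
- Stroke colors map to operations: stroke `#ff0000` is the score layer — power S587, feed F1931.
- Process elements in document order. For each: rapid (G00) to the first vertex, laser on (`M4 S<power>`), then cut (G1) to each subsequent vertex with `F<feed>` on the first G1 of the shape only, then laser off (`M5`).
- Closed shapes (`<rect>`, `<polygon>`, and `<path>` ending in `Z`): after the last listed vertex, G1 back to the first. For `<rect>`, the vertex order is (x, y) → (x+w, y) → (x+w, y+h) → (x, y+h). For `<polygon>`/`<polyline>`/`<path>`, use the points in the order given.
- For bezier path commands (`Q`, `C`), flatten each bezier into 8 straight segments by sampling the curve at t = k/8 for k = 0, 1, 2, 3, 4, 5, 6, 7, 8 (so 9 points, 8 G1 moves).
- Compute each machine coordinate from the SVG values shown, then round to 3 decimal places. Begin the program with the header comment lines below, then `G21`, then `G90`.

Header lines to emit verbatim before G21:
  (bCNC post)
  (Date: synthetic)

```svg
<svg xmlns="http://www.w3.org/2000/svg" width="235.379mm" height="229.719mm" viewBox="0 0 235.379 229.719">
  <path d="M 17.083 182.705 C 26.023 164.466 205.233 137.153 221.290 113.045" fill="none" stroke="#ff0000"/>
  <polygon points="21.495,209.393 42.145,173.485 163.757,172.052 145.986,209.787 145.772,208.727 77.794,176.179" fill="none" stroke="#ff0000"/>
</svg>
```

(bCNC post)
(Date: synthetic)
G21
G90
G00 X17.083 Y47.014
M4 S587
G1 X27.766 Y54.255 F1931
G1 X50.504 Y62.203
G1 X81.390 Y70.713
G1 X116.518 Y79.643
G1 X151.979 Y88.848
G1 X183.866 Y98.184
G1 X208.272 Y107.507
G1 X221.290 Y116.674
M5
G00 X21.495 Y20.326
M4 S587
G1 X42.145 Y56.234 F1931
G1 X163.757 Y57.667
G1 X145.986 Y19.932
G1 X145.772 Y20.992
G1 X77.794 Y53.540
G1 X21.495 Y20.326
M5

Since the viewBox matches the mm dimensions, user units are millimetres directly. The only transform is the Y-flip y_m = 229.719 − y_svg.

Shape 1 is a cubic bezier drawn with `<path>`. Its stroke #ff0000 means score at S587, F1931. After flipping Y the toolpath is (17.083,47.014) → (27.766,54.255) → (50.504,62.203) → (81.390,70.713) → (116.518,79.643) → (151.979,88.848) → (183.866,98.184) → (208.272,107.507) → (221.290,116.674).

Shape 2 is a closed polygon drawn with `<polygon>`. Its stroke #ff0000 means score at S587, F1931. After flipping Y the toolpath is (21.495,20.326) → (42.145,56.234) → (163.757,57.667) → (145.986,19.932) → (145.772,20.992) → (77.794,53.540) → (21.495,20.326), returning to the start.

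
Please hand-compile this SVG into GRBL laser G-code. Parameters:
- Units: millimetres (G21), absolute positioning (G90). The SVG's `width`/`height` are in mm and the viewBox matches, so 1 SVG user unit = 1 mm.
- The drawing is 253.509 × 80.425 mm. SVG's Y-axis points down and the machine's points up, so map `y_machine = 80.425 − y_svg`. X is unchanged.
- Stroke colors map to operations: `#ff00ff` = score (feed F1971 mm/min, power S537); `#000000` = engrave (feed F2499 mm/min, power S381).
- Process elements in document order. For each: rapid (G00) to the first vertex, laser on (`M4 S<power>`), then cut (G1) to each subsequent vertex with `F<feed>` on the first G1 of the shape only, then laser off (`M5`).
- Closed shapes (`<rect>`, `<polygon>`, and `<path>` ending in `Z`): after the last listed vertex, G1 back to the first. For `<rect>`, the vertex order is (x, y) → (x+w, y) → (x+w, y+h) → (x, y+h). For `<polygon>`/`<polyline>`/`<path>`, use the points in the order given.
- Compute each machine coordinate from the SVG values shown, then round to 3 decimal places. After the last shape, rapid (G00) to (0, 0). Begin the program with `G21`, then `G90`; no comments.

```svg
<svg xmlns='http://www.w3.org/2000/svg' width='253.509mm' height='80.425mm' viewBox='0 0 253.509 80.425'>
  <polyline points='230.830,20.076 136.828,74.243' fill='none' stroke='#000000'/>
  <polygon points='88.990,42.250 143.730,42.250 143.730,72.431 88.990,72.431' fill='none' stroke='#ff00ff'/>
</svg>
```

1 u = 1 mm; y_m = 80.425 − y.

[1] `<polyline>` line segment, #000000→engrave S381 F2499: (230.830,60.349) → (136.828,6.182)

[2] `<polygon>` rectangle, #ff00ff→score S537 F1971: (88.990,38.175) → (143.730,38.175) → (143.730,7.994) → (88.990,7.994) → (88.990,38.175) (closed)

G21
G90
G00 X230.830 Y60.349
M4 S381
G1 X136.828 Y6.182 F2499
M5
G00 X88.990 Y38.175
M4 S537
G1 X143.730 Y38.175 F1971
G1 X143.730 Y7.994
G1 X88.990 Y7.994
G1 X88.990 Y38.175
M5
G00 X0.000 Y0.000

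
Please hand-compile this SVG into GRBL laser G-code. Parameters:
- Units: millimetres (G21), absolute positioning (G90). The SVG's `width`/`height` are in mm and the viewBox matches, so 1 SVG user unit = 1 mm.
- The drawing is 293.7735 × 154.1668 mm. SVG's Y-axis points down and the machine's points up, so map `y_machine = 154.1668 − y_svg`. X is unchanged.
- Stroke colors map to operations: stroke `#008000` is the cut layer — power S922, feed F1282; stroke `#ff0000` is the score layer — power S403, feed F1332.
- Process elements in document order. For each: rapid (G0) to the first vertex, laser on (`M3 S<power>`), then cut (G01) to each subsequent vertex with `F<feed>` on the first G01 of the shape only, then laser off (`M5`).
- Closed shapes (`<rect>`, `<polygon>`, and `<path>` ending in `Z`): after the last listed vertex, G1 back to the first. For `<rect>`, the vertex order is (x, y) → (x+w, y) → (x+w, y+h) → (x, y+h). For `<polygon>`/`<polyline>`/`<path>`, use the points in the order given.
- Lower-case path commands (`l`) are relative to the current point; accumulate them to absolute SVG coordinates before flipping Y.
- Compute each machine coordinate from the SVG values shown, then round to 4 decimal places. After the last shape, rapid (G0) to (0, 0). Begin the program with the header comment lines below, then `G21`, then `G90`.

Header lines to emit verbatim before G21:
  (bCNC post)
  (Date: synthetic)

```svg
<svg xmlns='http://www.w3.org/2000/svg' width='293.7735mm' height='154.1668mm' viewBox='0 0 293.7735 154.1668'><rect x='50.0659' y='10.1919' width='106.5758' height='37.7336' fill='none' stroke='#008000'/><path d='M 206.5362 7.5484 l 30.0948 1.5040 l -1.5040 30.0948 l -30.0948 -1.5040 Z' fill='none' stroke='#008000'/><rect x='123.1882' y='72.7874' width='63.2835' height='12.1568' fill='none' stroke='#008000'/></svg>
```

(bCNC post)
(Date: synthetic)
G21
G90
G0 X50.0659 Y143.9749
M3 S922
G01 X156.6417 Y143.9749 F1282
G01 X156.6417 Y106.2413
G01 X50.0659 Y106.2413
G01 X50.0659 Y143.9749
M5
G0 X206.5362 Y146.6184
M3 S922
G01 X236.6310 Y145.1144 F1282
G01 X235.1270 Y115.0196
G01 X205.0322 Y116.5236
G01 X206.5362 Y146.6184
M5
G0 X123.1882 Y81.3794
M3 S922
G01 X186.4717 Y81.3794 F1282
G01 X186.4717 Y69.2226
G01 X123.1882 Y69.2226
G01 X123.1882 Y81.3794
M5
G0 X0.0000 Y0.0000

Since the viewBox matches the mm dimensions, user units are millimetres directly. The only transform is the Y-flip y_m = 154.1668 − y_svg.

Shape 1 is a rectangle drawn with `<rect>`. Its stroke #008000 means cut at S922, F1282. After flipping Y the toolpath is (50.0659,143.9749) → (156.6417,143.9749) → (156.6417,106.2413) → (50.0659,106.2413) → (50.0659,143.9749), returning to the start.

Shape 2 is a regular polygon drawn with `<path>`. Its stroke #008000 means cut at S922, F1282. After flipping Y the toolpath is (206.5362,146.6184) → (236.6310,145.1144) → (235.1270,115.0196) → (205.0322,116.5236) → (206.5362,146.6184), returning to the start.

Shape 3 is a rectangle drawn with `<rect>`. Its stroke #008000 means cut at S922, F1282. After flipping Y the toolpath is (123.1882,81.3794) → (186.4717,81.3794) → (186.4717,69.2226) → (123.1882,69.2226) → (123.1882,81.3794), returning to the start.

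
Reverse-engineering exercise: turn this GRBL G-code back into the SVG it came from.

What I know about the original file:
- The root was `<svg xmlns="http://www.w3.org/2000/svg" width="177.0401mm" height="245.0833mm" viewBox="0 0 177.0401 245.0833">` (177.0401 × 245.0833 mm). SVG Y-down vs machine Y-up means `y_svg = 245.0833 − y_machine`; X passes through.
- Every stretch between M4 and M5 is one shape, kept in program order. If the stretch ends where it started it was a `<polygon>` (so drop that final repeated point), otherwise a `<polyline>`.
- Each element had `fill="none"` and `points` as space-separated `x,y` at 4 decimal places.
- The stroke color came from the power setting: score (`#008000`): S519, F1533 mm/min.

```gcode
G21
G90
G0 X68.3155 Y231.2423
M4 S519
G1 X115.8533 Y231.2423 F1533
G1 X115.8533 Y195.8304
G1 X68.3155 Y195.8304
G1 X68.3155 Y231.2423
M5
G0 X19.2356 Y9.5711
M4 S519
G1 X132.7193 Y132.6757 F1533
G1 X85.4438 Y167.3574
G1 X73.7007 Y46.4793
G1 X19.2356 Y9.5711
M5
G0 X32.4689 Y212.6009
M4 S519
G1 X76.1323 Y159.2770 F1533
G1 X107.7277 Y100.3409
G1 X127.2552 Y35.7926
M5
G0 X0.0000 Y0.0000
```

<svg xmlns="http://www.w3.org/2000/svg" width="177.0401mm" height="245.0833mm" viewBox="0 0 177.0401 245.0833">
  <polygon points="68.3155,13.8410 115.8533,13.8410 115.8533,49.2529 68.3155,49.2529" fill="none" stroke="#008000"/>
  <polygon points="19.2356,235.5122 132.7193,112.4076 85.4438,77.7259 73.7007,198.6040" fill="none" stroke="#008000"/>
  <polyline points="32.4689,32.4824 76.1323,85.8063 107.7277,144.7424 127.2552,209.2907" fill="none" stroke="#008000"/>
</svg>

Machine Y-up, SVG Y-down with viewBox height 245.0833, so y_svg = 245.0833 − y_machine; X carries over. Every run uses S519, so all elements get stroke `#008000` (score).

Run 1: The run returns to its start, so emit a `<polygon>` with points (Y-flipped): 68.3155,13.8410 115.8533,13.8410 115.8533,49.2529 68.3155,49.2529.

Run 2: The run returns to its start, so emit a `<polygon>` with points (Y-flipped): 19.2356,235.5122 132.7193,112.4076 85.4438,77.7259 73.7007,198.6040.

Run 3: The run is open, so emit a `<polyline>` with points (Y-flipped): 32.4689,32.4824 76.1323,85.8063 107.7277,144.7424 127.2552,209.2907.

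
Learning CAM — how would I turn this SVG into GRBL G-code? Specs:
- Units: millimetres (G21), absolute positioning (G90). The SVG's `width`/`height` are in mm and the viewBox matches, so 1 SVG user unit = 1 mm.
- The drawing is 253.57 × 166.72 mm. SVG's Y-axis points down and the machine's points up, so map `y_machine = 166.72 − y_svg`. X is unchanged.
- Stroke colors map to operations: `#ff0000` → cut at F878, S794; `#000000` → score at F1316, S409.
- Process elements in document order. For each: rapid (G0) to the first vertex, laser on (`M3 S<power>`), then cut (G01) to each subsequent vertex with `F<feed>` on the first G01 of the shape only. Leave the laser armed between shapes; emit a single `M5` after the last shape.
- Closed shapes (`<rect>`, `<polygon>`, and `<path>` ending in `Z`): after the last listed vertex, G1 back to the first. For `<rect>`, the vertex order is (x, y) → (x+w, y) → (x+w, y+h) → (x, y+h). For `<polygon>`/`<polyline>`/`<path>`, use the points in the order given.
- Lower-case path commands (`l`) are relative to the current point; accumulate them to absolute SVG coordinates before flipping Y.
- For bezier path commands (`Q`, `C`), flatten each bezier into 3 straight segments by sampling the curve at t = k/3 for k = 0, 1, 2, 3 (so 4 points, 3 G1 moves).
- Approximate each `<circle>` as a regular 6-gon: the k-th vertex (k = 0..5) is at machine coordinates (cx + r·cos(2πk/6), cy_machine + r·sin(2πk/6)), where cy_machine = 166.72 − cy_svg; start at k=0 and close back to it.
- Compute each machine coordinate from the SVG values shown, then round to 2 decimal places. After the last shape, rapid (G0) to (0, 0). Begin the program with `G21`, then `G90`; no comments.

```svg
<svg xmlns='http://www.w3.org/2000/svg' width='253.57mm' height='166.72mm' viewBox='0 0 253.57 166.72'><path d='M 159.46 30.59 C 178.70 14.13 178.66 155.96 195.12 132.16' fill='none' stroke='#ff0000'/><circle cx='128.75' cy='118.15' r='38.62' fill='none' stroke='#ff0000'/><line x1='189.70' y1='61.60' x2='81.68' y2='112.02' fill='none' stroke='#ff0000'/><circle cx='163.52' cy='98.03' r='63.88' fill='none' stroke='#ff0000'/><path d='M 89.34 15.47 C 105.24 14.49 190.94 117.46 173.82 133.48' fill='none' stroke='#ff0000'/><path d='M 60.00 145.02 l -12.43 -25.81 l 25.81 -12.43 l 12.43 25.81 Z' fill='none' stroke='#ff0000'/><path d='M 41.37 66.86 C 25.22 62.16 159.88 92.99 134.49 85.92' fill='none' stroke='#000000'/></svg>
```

viewBox `0 0 253.57 166.72` with mm width/height → 1 unit = 1 mm. Flip: y_m = 166.72 − y_svg.

**Shape 1** — `<path>` cubic bezier, stroke `#ff0000` → cut (S794, F878). Control points (SVG): P0=(159.46,30.59), P1=(178.70,14.13), P2=(178.66,155.96), P3=(195.12,132.16); sampled at t=k/3. Machine vertices: (159.46,136.13) → (173.60,111.82) → (182.83,53.97) → (195.12,34.56). Open path.

**Shape 2** — `<circle>` circle, stroke `#ff0000` → cut (S794, F878). Machine vertices: (167.37,48.57) → (148.06,82.02) → (109.44,82.02) → (90.13,48.57) → (109.44,15.12) → (148.06,15.12) → (167.37,48.57). Closed: final G1 returns to the first vertex.

**Shape 3** — `<line>` line segment, stroke `#ff0000` → cut (S794, F878). Machine vertices: (189.70,105.12) → (81.68,54.70). Open path.

**Shape 4** — `<circle>` circle, stroke `#ff0000` → cut (S794, F878). Machine vertices: (227.40,68.69) → (195.46,124.01) → (131.58,124.01) → (99.64,68.69) → (131.58,13.37) → (195.46,13.37) → (227.40,68.69). Closed: final G1 returns to the first vertex.

**Shape 5** — `<path>` cubic bezier, stroke `#ff0000` → cut (S794, F878). Control points (SVG): P0=(89.34,15.47), P1=(105.24,14.49), P2=(190.94,117.46), P3=(173.82,133.48); sampled at t=k/3. Machine vertices: (89.34,151.25) → (122.11,124.65) → (163.06,71.17) → (173.82,33.24). Open path.

**Shape 6** — `<path>` regular polygon, stroke `#ff0000` → cut (S794, F878). Machine vertices: (60.00,21.70) → (47.57,47.51) → (73.38,59.94) → (85.81,34.13) → (60.00,21.70). Closed: final G1 returns to the first vertex.

**Shape 7** — `<path>` cubic bezier, stroke `#000000` → score (S409, F1316). Control points (SVG): P0=(41.37,66.86), P1=(25.22,62.16), P2=(159.88,92.99), P3=(134.49,85.92); sampled at t=k/3. Machine vertices: (41.37,99.86) → (63.98,95.44) → (118.04,83.64) → (134.49,80.80). Open path.

G21
G90
G0 X159.46 Y136.13
M3 S794
G01 X173.60 Y111.82 F878
G01 X182.83 Y53.97
G01 X195.12 Y34.56
G0 X167.37 Y48.57
M3 S794
G01 X148.06 Y82.02 F878
G01 X109.44 Y82.02
G01 X90.13 Y48.57
G01 X109.44 Y15.12
G01 X148.06 Y15.12
G01 X167.37 Y48.57
G0 X189.70 Y105.12
M3 S794
G01 X81.68 Y54.70 F878
G0 X227.40 Y68.69
M3 S794
G01 X195.46 Y124.01 F878
G01 X131.58 Y124.01
G01 X99.64 Y68.69
G01 X131.58 Y13.37
G01 X195.46 Y13.37
G01 X227.40 Y68.69
G0 X89.34 Y151.25
M3 S794
G01 X122.11 Y124.65 F878
G01 X163.06 Y71.17
G01 X173.82 Y33.24
G0 X60.00 Y21.70
M3 S794
G01 X47.57 Y47.51 F878
G01 X73.38 Y59.94
G01 X85.81 Y34.13
G01 X60.00 Y21.70
G0 X41.37 Y99.86
M3 S409
G01 X63.98 Y95.44 F1316
G01 X118.04 Y83.64
G01 X134.49 Y80.80
M5
G0 X0.00 Y0.00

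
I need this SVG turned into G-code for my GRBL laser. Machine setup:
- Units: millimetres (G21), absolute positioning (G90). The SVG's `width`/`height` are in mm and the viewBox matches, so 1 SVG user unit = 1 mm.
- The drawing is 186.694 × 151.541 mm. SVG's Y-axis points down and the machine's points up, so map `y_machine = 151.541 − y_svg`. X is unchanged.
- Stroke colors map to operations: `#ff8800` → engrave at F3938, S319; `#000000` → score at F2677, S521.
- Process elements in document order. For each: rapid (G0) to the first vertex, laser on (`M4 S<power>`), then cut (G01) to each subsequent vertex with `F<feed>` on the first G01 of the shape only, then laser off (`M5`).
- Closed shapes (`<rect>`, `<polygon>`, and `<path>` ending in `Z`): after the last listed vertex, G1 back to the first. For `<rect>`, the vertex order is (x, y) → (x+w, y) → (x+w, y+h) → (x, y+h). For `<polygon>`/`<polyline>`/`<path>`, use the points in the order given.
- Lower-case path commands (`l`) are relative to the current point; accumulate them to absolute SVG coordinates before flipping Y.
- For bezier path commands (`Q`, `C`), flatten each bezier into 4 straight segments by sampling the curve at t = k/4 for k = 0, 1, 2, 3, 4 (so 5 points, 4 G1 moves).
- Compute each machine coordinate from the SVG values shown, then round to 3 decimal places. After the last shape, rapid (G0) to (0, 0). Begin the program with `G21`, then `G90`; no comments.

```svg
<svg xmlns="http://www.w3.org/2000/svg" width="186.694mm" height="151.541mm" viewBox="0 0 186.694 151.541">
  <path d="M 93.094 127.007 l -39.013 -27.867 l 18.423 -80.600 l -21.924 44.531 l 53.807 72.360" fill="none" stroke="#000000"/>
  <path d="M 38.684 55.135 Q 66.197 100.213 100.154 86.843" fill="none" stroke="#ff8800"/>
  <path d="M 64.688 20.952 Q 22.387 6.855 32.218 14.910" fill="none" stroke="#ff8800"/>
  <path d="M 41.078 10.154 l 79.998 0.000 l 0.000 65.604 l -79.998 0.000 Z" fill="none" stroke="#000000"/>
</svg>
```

G21
G90
G0 X93.094 Y24.534
M4 S521
G01 X54.081 Y52.401 F2677
G01 X72.504 Y133.001
G01 X50.580 Y88.470
G01 X104.387 Y16.110
M5
G0 X38.684 Y96.406
M4 S319
G01 X52.843 Y77.520 F3938
G01 X67.808 Y65.940
G01 X83.578 Y61.666
G01 X100.154 Y64.698
M5
G0 X64.688 Y130.589
M4 S319
G01 X46.796 Y136.253 F3938
G01 X35.420 Y139.148
G01 X30.561 Y139.274
G01 X32.218 Y136.631
M5
G0 X41.078 Y141.387
M4 S521
G01 X121.076 Y141.387 F2677
G01 X121.076 Y75.783
G01 X41.078 Y75.783
G01 X41.078 Y141.387
M5
G0 X0.000 Y0.000

Since the viewBox matches the mm dimensions, user units are millimetres directly. The only transform is the Y-flip y_m = 151.541 − y_svg.

Shape 1 is a open polyline drawn with `<path>`. Its stroke #000000 means score at S521, F2677. After flipping Y the toolpath is (93.094,24.534) → (54.081,52.401) → (72.504,133.001) → (50.580,88.470) → (104.387,16.110).

Shape 2 is a quadratic bezier drawn with `<path>`. Its stroke #ff8800 means engrave at S319, F3938. After flipping Y the toolpath is (38.684,96.406) → (52.843,77.520) → (67.808,65.940) → (83.578,61.666) → (100.154,64.698).

Shape 3 is a quadratic bezier drawn with `<path>`. Its stroke #ff8800 means engrave at S319, F3938. After flipping Y the toolpath is (64.688,130.589) → (46.796,136.253) → (35.420,139.148) → (30.561,139.274) → (32.218,136.631).

Shape 4 is a rectangle drawn with `<path>`. Its stroke #000000 means score at S521, F2677. After flipping Y the toolpath is (41.078,141.387) → (121.076,141.387) → (121.076,75.783) → (41.078,75.783) → (41.078,141.387), returning to the start.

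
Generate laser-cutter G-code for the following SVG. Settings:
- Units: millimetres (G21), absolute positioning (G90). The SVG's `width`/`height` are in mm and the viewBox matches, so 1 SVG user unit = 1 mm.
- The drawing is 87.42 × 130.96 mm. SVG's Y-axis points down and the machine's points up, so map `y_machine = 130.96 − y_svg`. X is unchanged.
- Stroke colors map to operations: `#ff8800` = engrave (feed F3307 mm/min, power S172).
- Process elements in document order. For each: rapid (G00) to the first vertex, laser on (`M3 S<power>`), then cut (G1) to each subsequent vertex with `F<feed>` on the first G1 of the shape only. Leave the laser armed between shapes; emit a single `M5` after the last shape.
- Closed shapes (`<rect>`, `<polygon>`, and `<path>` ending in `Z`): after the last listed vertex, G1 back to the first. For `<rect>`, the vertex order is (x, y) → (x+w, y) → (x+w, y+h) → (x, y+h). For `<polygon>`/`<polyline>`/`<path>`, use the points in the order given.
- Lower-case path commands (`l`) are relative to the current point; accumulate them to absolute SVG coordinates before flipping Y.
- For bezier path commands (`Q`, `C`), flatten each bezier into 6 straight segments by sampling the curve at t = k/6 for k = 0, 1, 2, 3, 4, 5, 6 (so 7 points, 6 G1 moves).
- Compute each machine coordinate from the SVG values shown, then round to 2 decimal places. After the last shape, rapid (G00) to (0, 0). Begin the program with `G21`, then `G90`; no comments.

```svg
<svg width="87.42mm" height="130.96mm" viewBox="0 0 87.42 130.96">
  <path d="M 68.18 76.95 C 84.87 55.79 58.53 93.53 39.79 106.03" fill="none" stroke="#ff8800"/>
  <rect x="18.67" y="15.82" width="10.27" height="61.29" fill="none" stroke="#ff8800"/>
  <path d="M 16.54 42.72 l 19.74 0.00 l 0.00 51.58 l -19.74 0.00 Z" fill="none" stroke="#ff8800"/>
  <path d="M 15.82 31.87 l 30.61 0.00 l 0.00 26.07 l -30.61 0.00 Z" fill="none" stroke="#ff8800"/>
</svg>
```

1 u = 1 mm; y_m = 130.96 − y.

[1] `<path>` cubic bezier, #ff8800→engrave S172 F3307: (68.18,54.01) → (73.17,60.07) → (72.40,58.65) → (67.27,52.09) → (59.19,42.73) → (49.56,32.89) → (39.79,24.93)

[2] `<rect>` rectangle, #ff8800→engrave S172 F3307: (18.67,115.14) → (28.94,115.14) → (28.94,53.85) → (18.67,53.85) → (18.67,115.14) (closed)

[3] `<path>` rectangle, #ff8800→engrave S172 F3307: (16.54,88.24) → (36.28,88.24) → (36.28,36.66) → (16.54,36.66) → (16.54,88.24) (closed)

[4] `<path>` rectangle, #ff8800→engrave S172 F3307: (15.82,99.09) → (46.43,99.09) → (46.43,73.02) → (15.82,73.02) → (15.82,99.09) (closed)

G21
G90
G00 X68.18 Y54.01
M3 S172
G1 X73.17 Y60.07 F3307
G1 X72.40 Y58.65
G1 X67.27 Y52.09
G1 X59.19 Y42.73
G1 X49.56 Y32.89
G1 X39.79 Y24.93
G00 X18.67 Y115.14
M3 S172
G1 X28.94 Y115.14 F3307
G1 X28.94 Y53.85
G1 X18.67 Y53.85
G1 X18.67 Y115.14
G00 X16.54 Y88.24
M3 S172
G1 X36.28 Y88.24 F3307
G1 X36.28 Y36.66
G1 X16.54 Y36.66
G1 X16.54 Y88.24
G00 X15.82 Y99.09
M3 S172
G1 X46.43 Y99.09 F3307
G1 X46.43 Y73.02
G1 X15.82 Y73.02
G1 X15.82 Y99.09
M5
G00 X0.00 Y0.00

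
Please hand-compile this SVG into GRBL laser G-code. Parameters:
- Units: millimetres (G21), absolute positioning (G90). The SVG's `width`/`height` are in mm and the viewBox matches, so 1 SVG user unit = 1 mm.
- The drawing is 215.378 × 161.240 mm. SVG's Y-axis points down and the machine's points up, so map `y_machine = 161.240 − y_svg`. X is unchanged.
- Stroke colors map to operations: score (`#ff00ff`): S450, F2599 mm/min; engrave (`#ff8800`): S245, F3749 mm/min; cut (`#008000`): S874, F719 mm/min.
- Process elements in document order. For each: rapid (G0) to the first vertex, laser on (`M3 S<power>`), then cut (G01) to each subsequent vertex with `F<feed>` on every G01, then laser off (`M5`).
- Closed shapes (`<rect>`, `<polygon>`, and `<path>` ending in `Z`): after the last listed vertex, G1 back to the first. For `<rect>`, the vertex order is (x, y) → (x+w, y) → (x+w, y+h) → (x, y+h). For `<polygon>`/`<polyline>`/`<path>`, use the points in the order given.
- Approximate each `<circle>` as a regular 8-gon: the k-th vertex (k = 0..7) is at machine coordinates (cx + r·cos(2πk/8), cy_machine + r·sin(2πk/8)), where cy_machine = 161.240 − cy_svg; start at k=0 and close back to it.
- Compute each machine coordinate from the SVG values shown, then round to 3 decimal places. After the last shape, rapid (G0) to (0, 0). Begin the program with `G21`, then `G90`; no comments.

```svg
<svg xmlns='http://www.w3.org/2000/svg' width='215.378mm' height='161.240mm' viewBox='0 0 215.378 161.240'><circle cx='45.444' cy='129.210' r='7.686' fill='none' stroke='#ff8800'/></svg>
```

G21
G90
G0 X53.130 Y32.030
M3 S245
G01 X50.879 Y37.465 F3749
G01 X45.444 Y39.716 F3749
G01 X40.009 Y37.465 F3749
G01 X37.758 Y32.030 F3749
G01 X40.009 Y26.595 F3749
G01 X45.444 Y24.344 F3749
G01 X50.879 Y26.595 F3749
G01 X53.130 Y32.030 F3749
M5
G0 X0.000 Y0.000

Since the viewBox matches the mm dimensions, user units are millimetres directly. The only transform is the Y-flip y_m = 161.240 − y_svg.

Shape 1 is a circle drawn with `<circle>`. Its stroke #ff8800 means engrave at S245, F3749. After flipping Y the toolpath is (53.130,32.030) → (50.879,37.465) → (45.444,39.716) → (40.009,37.465) → (37.758,32.030) → (40.009,26.595) → (45.444,24.344) → (50.879,26.595) → (53.130,32.030), returning to the start.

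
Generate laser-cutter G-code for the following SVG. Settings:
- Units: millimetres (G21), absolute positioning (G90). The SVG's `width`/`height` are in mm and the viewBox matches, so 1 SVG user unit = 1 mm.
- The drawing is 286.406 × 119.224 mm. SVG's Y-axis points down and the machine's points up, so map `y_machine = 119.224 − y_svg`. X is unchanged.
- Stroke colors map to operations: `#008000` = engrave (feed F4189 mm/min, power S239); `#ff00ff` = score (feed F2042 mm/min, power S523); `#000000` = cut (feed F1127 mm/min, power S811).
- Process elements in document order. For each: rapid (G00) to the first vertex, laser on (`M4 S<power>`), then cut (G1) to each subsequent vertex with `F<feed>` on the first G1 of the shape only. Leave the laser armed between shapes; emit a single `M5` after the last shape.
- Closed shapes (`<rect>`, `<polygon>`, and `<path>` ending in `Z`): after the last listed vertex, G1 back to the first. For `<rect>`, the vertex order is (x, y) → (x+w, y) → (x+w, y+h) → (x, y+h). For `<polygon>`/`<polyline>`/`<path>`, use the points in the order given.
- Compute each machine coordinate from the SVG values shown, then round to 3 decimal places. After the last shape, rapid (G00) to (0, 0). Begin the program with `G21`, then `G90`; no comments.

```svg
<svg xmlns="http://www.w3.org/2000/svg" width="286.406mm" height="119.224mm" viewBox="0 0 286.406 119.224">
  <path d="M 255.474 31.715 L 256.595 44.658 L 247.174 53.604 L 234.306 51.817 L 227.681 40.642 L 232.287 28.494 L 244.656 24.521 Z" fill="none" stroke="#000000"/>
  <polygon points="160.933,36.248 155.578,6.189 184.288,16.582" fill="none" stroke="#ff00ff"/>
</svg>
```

G21
G90
G00 X255.474 Y87.509
M4 S811
G1 X256.595 Y74.566 F1127
G1 X247.174 Y65.620
G1 X234.306 Y67.407
G1 X227.681 Y78.582
G1 X232.287 Y90.730
G1 X244.656 Y94.703
G1 X255.474 Y87.509
G00 X160.933 Y82.976
M4 S523
G1 X155.578 Y113.035 F2042
G1 X184.288 Y102.642
G1 X160.933 Y82.976
M5
G00 X0.000 Y0.000

Since the viewBox matches the mm dimensions, user units are millimetres directly. The only transform is the Y-flip y_m = 119.224 − y_svg.

Shape 1 is a regular polygon drawn with `<path>`. Its stroke #000000 means cut at S811, F1127. After flipping Y the toolpath is (255.474,87.509) → (256.595,74.566) → (247.174,65.620) → (234.306,67.407) → (227.681,78.582) → (232.287,90.730) → (244.656,94.703) → (255.474,87.509), returning to the start.

Shape 2 is a regular polygon drawn with `<polygon>`. Its stroke #ff00ff means score at S523, F2042. After flipping Y the toolpath is (160.933,82.976) → (155.578,113.035) → (184.288,102.642) → (160.933,82.976), returning to the start.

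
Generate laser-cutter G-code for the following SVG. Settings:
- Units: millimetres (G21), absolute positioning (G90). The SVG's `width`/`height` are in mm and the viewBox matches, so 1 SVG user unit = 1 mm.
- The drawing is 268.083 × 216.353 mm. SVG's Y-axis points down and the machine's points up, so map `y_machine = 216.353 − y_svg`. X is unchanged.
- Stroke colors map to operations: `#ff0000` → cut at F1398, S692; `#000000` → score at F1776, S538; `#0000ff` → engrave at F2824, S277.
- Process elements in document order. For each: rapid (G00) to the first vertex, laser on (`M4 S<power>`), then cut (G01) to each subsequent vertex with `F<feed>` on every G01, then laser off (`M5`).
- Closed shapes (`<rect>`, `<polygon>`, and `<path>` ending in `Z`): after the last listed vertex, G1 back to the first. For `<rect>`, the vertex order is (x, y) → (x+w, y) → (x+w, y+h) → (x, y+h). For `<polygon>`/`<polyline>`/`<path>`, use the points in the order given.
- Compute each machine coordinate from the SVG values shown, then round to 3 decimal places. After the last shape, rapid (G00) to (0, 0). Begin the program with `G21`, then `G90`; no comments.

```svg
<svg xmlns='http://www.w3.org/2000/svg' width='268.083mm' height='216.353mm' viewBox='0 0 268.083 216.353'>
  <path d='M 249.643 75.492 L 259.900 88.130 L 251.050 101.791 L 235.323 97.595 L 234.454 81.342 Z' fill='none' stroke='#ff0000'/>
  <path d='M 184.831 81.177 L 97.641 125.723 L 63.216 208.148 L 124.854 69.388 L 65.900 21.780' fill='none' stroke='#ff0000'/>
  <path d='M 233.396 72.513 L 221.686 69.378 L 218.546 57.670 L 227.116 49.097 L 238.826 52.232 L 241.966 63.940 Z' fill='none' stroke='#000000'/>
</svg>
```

1 u = 1 mm; y_m = 216.353 − y.

[1] `<path>` regular polygon, #ff0000→cut S692 F1398: (249.643,140.861) → (259.900,128.223) → (251.050,114.562) → (235.323,118.758) → (234.454,135.011) → (249.643,140.861) (closed)

[2] `<path>` open polyline, #ff0000→cut S692 F1398: (184.831,135.176) → (97.641,90.630) → (63.216,8.205) → (124.854,146.965) → (65.900,194.573)

[3] `<path>` regular polygon, #000000→score S538 F1776: (233.396,143.840) → (221.686,146.975) → (218.546,158.683) → (227.116,167.256) → (238.826,164.121) → (241.966,152.413) → (233.396,143.840) (closed)

G21
G90
G00 X249.643 Y140.861
M4 S692
G01 X259.900 Y128.223 F1398
G01 X251.050 Y114.562 F1398
G01 X235.323 Y118.758 F1398
G01 X234.454 Y135.011 F1398
G01 X249.643 Y140.861 F1398
M5
G00 X184.831 Y135.176
M4 S692
G01 X97.641 Y90.630 F1398
G01 X63.216 Y8.205 F1398
G01 X124.854 Y146.965 F1398
G01 X65.900 Y194.573 F1398
M5
G00 X233.396 Y143.840
M4 S538
G01 X221.686 Y146.975 F1776
G01 X218.546 Y158.683 F1776
G01 X227.116 Y167.256 F1776
G01 X238.826 Y164.121 F1776
G01 X241.966 Y152.413 F1776
G01 X233.396 Y143.840 F1776
M5
G00 X0.000 Y0.000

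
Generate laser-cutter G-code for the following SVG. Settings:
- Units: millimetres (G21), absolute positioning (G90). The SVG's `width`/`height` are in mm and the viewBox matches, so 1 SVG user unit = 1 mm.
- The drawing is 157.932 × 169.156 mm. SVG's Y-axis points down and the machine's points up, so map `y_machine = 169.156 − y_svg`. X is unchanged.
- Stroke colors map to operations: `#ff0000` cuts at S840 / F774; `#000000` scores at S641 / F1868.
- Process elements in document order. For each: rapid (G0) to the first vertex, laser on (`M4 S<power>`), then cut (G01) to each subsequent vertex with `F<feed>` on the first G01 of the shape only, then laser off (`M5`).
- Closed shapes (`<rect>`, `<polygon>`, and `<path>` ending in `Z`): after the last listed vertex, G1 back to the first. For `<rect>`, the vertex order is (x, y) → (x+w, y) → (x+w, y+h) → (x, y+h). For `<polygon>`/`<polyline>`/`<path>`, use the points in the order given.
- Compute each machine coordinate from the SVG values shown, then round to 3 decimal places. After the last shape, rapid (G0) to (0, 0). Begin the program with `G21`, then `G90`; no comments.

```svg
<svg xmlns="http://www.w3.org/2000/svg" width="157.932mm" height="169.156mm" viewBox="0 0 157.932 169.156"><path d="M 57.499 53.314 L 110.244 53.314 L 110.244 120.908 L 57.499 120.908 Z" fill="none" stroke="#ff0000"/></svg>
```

G21
G90
G0 X57.499 Y115.842
M4 S840
G01 X110.244 Y115.842 F774
G01 X110.244 Y48.248
G01 X57.499 Y48.248
G01 X57.499 Y115.842
M5
G0 X0.000 Y0.000

1 u = 1 mm; y_m = 169.156 − y.

[1] `<path>` rectangle, #ff0000→cut S840 F774: (57.499,115.842) → (110.244,115.842) → (110.244,48.248) → (57.499,48.248) → (57.499,115.842) (closed)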